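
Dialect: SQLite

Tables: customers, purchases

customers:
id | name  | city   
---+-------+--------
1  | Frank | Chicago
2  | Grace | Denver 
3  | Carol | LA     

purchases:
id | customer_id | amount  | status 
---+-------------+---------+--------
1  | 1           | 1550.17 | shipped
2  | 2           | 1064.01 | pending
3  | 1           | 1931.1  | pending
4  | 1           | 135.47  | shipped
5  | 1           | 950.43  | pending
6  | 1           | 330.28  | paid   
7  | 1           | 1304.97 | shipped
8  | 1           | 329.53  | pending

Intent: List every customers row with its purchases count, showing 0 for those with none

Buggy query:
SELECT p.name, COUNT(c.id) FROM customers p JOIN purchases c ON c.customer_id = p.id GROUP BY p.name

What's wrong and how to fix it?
Bug: An inner join excludes parents with zero children

Fix: Use LEFT JOIN so parents without children still appear (COUNT(c.id) gives 0)

Corrected query:
SELECT p.name, COUNT(c.id) FROM customers p LEFT JOIN purchases c ON c.customer_id = p.id GROUP BY p.name

Result:
name  | COUNT(c.id)
------+------------
Carol | 0          
Frank | 7          
Grace | 1          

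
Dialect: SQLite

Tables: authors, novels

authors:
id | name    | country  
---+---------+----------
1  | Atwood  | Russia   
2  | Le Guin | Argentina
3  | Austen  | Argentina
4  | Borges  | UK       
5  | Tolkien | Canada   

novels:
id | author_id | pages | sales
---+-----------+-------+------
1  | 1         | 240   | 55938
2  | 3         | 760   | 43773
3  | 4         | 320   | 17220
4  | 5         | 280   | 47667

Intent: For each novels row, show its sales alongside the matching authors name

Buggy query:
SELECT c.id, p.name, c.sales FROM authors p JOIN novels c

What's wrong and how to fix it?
Bug: JOIN with no ON clause produces a cartesian product; every novels row pairs with every authors row

Fix: Add ON c.author_id = p.id to the JOIN

Corrected query:
SELECT c.id, p.name, c.sales FROM authors p JOIN novels c ON c.author_id = p.id

Result:
id | name    | sales
---+---------+------
1  | Atwood  | 55938
2  | Austen  | 43773
3  | Borges  | 17220
4  | Tolkien | 47667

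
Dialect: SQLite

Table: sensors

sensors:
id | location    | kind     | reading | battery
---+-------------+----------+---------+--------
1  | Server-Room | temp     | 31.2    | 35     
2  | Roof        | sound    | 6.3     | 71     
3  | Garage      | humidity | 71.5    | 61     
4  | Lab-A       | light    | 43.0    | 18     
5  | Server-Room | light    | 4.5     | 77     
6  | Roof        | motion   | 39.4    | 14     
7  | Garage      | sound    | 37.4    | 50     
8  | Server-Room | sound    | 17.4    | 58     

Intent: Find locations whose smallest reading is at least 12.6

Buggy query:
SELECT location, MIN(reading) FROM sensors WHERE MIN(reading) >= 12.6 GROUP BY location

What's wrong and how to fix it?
Bug: MIN() in WHERE is a misuse of aggregate

Fix: Replace WHERE with HAVING after the GROUP BY

Corrected query:
SELECT location, MIN(reading) FROM sensors GROUP BY location HAVING MIN(reading) >= 12.6

Result:
location | MIN(reading)
---------+-------------
Garage   | 37.4        
Lab-A    | 43          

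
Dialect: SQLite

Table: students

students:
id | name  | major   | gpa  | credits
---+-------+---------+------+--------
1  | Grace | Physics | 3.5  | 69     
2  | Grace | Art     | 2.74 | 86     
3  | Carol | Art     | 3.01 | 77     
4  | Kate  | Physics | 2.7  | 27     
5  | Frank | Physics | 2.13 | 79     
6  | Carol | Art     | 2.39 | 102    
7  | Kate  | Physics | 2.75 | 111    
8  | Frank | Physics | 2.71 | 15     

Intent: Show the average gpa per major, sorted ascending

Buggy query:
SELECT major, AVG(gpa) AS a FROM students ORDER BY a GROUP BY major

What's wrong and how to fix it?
Bug: ORDER BY appears before GROUP BY; SQL clause order requires GROUP BY first

Fix: Move ORDER BY to the end, after GROUP BY

Corrected query:
SELECT major, AVG(gpa) AS a FROM students GROUP BY major ORDER BY a

Result:
major   | a       
--------+---------
Art     | 2.713333
Physics | 2.758   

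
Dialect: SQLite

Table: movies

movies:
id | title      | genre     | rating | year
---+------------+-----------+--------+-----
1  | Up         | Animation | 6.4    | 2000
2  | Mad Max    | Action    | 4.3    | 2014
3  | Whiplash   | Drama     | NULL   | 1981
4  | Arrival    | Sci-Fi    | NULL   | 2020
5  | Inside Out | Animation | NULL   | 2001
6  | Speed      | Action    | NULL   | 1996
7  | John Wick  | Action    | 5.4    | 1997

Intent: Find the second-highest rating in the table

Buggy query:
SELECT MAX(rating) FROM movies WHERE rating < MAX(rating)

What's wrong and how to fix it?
Bug: The inner MAX is an aggregate inside WHERE, which is not allowed

Fix: Compute the overall MAX in a subquery, then take MAX of rows below it

Corrected query:
SELECT MAX(rating) FROM movies WHERE rating < (SELECT MAX(rating) FROM movies)

Result:
MAX(rating)
-----------
5.4        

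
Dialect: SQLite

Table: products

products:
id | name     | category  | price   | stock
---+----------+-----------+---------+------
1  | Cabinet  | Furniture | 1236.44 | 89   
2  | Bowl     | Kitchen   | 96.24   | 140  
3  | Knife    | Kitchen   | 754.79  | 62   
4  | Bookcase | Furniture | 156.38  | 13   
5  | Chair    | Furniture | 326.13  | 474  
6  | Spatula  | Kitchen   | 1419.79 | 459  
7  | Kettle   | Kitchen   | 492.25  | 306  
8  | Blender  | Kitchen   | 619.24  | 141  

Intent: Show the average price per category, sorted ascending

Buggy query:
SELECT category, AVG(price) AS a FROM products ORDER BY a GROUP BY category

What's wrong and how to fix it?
Bug: ORDER BY appears before GROUP BY; SQL clause order requires GROUP BY first

Fix: Reorder: SELECT … FROM … GROUP BY … ORDER BY …

Corrected query:
SELECT category, AVG(price) AS a FROM products GROUP BY category ORDER BY a

Result:
category  | a         
----------+-----------
Furniture | 572.983333
Kitchen   | 676.462   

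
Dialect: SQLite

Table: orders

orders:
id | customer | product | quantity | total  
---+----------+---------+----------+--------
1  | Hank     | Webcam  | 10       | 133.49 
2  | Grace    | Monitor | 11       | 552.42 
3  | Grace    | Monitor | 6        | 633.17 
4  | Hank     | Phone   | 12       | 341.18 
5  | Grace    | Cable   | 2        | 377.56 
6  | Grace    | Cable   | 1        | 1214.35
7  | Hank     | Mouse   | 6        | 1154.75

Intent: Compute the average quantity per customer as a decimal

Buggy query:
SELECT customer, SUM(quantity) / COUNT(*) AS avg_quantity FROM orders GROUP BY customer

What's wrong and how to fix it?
Bug: Both operands are integers, so '/' performs integer division and truncates

Fix: Multiply by 1.0 (or CAST to REAL) to force floating-point division

Corrected query:
SELECT customer, SUM(quantity) * 1.0 / COUNT(*) AS avg_quantity FROM orders GROUP BY customer

Result:
customer | avg_quantity
---------+-------------
Grace    | 5           
Hank     | 9.333333    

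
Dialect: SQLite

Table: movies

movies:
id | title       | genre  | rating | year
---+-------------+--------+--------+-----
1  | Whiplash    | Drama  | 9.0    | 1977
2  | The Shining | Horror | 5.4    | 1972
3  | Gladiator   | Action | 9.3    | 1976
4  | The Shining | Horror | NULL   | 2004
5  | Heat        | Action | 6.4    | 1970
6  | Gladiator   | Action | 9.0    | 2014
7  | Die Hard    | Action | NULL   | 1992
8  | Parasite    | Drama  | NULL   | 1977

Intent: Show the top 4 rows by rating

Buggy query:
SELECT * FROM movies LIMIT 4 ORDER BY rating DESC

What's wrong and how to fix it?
Bug: ORDER BY cannot follow LIMIT; LIMIT is the final clause

Fix: Swap the clauses: ORDER BY first, then LIMIT

Corrected query:
SELECT * FROM movies ORDER BY rating DESC LIMIT 4

Result:
id | title     | genre  | rating | year
---+-----------+--------+--------+-----
3  | Gladiator | Action | 9.3    | 1976
1  | Whiplash  | Drama  | 9      | 1977
6  | Gladiator | Action | 9      | 2014
5  | Heat      | Action | 6.4    | 1970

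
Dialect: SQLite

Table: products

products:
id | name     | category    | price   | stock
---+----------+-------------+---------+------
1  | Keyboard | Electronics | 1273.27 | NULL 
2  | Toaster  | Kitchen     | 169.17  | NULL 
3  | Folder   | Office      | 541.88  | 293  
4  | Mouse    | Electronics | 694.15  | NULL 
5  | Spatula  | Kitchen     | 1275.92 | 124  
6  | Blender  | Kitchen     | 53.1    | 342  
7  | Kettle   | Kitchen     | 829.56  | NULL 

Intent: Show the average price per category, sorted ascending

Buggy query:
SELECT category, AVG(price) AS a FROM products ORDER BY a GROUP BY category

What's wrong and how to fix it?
Bug: GROUP BY must precede ORDER BY

Fix: Move ORDER BY to the end, after GROUP BY

Corrected query:
SELECT category, AVG(price) AS a FROM products GROUP BY category ORDER BY a

Result:
category    | a       
------------+---------
Office      | 541.88  
Kitchen     | 581.9375
Electronics | 983.71  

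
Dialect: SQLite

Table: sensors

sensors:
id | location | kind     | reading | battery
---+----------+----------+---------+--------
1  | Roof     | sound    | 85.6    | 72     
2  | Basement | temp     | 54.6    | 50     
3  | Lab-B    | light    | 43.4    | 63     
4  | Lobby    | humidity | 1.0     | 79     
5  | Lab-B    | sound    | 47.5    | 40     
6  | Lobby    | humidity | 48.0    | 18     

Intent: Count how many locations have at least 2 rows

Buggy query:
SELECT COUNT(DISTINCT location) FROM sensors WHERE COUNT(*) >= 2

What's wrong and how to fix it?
Bug: WHERE filters individual rows, not groups, so a group-level COUNT is invalid there

Fix: Use a subquery that GROUPs and filters with HAVING, then count its rows

Corrected query:
SELECT COUNT(*) FROM (SELECT location FROM sensors GROUP BY location HAVING COUNT(*) >= 2)

Result:
COUNT(*)
--------
2       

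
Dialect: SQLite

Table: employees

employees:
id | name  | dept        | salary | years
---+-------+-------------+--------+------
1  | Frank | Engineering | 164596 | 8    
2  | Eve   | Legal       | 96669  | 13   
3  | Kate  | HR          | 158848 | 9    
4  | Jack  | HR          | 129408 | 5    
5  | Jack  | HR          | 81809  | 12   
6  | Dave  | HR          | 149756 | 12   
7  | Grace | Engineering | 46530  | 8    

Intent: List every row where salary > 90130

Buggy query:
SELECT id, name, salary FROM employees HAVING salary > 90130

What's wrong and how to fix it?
Bug: This is a non-aggregate query (no GROUP BY, no aggregates), so in SQLite the HAVING clause is invalid here; a row-level condition belongs in WHERE

Fix: Replace HAVING with WHERE since the condition applies to individual rows

Corrected query:
SELECT id, name, salary FROM employees WHERE salary > 90130

Result:
id | name  | salary
---+-------+-------
1  | Frank | 164596
2  | Eve   | 96669 
3  | Kate  | 158848
4  | Jack  | 129408
6  | Dave  | 149756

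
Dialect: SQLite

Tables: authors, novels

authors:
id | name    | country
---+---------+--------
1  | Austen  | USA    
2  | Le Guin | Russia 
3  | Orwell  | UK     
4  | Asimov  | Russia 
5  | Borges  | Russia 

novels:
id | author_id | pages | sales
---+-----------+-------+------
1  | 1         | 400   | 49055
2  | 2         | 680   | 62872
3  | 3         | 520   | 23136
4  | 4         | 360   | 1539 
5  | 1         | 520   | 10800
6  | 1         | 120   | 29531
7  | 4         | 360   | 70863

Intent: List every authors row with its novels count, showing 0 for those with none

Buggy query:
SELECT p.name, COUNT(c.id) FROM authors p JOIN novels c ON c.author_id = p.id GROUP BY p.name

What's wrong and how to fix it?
Bug: INNER JOIN drops authors rows that have no matching novels rows

Fix: Use LEFT JOIN so parents without children still appear (COUNT(c.id) gives 0)

Corrected query:
SELECT p.name, COUNT(c.id) FROM authors p LEFT JOIN novels c ON c.author_id = p.id GROUP BY p.name

Result:
name    | COUNT(c.id)
--------+------------
Asimov  | 2          
Austen  | 3          
Borges  | 0          
Le Guin | 1          
Orwell  | 1          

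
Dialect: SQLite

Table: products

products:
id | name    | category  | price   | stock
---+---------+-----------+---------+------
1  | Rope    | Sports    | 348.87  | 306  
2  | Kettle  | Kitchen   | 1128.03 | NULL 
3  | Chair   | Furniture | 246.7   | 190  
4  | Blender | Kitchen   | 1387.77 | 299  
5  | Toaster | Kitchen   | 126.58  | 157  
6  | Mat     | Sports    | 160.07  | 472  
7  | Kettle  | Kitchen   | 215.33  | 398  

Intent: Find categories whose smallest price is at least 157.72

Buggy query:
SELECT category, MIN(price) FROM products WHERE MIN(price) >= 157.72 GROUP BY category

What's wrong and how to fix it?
Bug: Aggregates like MIN are computed per group after WHERE runs

Fix: Use HAVING for the per-group MIN condition

Corrected query:
SELECT category, MIN(price) FROM products GROUP BY category HAVING MIN(price) >= 157.72

Result:
category  | MIN(price)
----------+-----------
Furniture | 246.7     
Sports    | 160.07    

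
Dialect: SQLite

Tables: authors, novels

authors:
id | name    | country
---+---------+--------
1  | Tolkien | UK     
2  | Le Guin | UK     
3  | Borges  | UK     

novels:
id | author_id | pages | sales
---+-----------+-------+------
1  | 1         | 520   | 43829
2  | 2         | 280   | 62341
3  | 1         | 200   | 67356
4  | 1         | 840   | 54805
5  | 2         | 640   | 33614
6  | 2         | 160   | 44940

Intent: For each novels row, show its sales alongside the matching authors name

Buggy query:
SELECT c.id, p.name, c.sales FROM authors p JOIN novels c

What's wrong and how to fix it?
Bug: JOIN with no ON clause produces a cartesian product; every novels row pairs with every authors row

Fix: Add ON c.author_id = p.id to the JOIN

Corrected query:
SELECT c.id, p.name, c.sales FROM authors p JOIN novels c ON c.author_id = p.id

Result:
id | name    | sales
---+---------+------
1  | Tolkien | 43829
2  | Le Guin | 62341
3  | Tolkien | 67356
4  | Tolkien | 54805
5  | Le Guin | 33614
6  | Le Guin | 44940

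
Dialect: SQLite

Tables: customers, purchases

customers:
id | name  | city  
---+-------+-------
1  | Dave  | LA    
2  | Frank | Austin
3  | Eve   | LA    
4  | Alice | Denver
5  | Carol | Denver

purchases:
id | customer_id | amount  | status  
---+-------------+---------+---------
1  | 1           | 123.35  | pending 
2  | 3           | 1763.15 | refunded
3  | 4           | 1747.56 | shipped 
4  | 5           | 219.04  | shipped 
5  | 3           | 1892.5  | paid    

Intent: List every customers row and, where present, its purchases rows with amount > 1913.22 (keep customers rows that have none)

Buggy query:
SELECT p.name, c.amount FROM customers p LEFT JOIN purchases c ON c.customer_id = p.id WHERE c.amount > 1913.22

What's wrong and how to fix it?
Bug: A WHERE condition on the right-hand table after LEFT JOIN drops unmatched parents

Fix: Put 'c.amount > 1913.22' in the JOIN's ON clause instead of WHERE

Corrected query:
SELECT p.name, c.amount FROM customers p LEFT JOIN purchases c ON c.customer_id = p.id AND c.amount > 1913.22

Result:
name  | amount
------+-------
Dave  | NULL  
Frank | NULL  
Eve   | NULL  
Alice | NULL  
Carol | NULL  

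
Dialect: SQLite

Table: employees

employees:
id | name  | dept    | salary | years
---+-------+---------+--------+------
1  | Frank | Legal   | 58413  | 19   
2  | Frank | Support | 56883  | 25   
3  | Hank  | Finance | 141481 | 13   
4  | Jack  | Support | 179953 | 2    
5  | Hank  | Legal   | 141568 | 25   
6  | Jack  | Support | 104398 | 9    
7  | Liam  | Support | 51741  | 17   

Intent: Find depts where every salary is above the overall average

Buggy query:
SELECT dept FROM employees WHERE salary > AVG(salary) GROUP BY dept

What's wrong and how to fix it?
Bug: WHERE evaluates per row before aggregation, so AVG() is unavailable

Fix: Compute the overall average in a scalar subquery and compare each group's MIN against it in HAVING

Corrected query:
SELECT dept FROM employees GROUP BY dept HAVING MIN(salary) > (SELECT AVG(salary) FROM employees)

Result:
dept   
-------
Finance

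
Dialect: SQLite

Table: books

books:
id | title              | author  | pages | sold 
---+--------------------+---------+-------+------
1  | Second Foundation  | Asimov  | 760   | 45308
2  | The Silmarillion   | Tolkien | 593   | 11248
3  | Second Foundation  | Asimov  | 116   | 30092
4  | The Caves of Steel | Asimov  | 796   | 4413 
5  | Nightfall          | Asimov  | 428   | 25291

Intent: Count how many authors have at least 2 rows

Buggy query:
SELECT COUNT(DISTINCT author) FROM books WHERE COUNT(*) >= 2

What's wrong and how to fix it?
Bug: WHERE filters individual rows, not groups, so a group-level COUNT is invalid there

Fix: Use a subquery that GROUPs and filters with HAVING, then count its rows

Corrected query:
SELECT COUNT(*) FROM (SELECT author FROM books GROUP BY author HAVING COUNT(*) >= 2)

Result:
COUNT(*)
--------
1       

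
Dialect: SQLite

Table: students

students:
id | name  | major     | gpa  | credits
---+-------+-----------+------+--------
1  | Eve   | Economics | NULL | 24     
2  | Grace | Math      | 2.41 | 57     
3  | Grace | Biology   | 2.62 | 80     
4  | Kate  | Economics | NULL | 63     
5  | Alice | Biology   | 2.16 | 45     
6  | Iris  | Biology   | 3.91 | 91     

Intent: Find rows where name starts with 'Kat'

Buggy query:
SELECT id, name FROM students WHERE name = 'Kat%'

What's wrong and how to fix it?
Bug: '=' compares the literal string including the % character; pattern matching needs LIKE

Fix: Replace '=' with LIKE so 'Kat%' is treated as a pattern

Corrected query:
SELECT id, name FROM students WHERE name LIKE 'Kat%'

Result:
id | name
---+-----
4  | Kate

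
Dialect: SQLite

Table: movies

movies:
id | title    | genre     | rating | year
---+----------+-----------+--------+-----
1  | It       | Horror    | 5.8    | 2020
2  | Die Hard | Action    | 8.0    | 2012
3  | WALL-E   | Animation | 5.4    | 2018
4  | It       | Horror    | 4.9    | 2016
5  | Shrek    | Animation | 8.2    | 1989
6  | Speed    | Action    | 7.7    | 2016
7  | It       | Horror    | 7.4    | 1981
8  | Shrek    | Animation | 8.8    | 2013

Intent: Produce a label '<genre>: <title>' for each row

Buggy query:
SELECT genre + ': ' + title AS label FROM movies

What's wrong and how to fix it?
Bug: '+' is numeric addition; on text columns SQLite converts them to 0 instead of concatenating

Fix: Replace + with || to concatenate text

Corrected query:
SELECT genre || ': ' || title AS label FROM movies

Result:
label            
-----------------
Horror: It       
Action: Die Hard 
Animation: WALL-E
Horror: It       
Animation: Shrek 
Action: Speed    
Horror: It       
Animation: Shrek 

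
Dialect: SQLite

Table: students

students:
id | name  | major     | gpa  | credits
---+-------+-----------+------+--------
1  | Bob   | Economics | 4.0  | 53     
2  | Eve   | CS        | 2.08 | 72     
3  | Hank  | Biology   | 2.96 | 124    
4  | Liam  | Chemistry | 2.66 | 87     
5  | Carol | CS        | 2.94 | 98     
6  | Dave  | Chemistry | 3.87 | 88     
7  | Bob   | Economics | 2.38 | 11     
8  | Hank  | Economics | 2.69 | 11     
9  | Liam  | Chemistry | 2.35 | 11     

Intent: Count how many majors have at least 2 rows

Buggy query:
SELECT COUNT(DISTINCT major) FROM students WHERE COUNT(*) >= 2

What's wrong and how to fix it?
Bug: COUNT(*) cannot appear in WHERE; the per-group count doesn't exist yet

Fix: Group first with HAVING COUNT(*) >= 2, then COUNT the resulting groups

Corrected query:
SELECT COUNT(*) FROM (SELECT major FROM students GROUP BY major HAVING COUNT(*) >= 2)

Result:
COUNT(*)
--------
3       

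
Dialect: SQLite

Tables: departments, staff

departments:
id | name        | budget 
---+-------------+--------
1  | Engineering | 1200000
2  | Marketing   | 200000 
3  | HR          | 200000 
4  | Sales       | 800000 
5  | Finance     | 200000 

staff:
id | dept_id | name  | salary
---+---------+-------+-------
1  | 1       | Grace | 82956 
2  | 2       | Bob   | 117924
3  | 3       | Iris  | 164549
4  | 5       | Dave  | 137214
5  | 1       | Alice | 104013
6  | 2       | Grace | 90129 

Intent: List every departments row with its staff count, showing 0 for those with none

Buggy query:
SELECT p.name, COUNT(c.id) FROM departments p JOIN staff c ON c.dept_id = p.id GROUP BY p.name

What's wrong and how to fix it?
Bug: INNER JOIN drops departments rows that have no matching staff rows

Fix: Use LEFT JOIN so parents without children still appear (COUNT(c.id) gives 0)

Corrected query:
SELECT p.name, COUNT(c.id) FROM departments p LEFT JOIN staff c ON c.dept_id = p.id GROUP BY p.name

Result:
name        | COUNT(c.id)
------------+------------
Engineering | 2          
Finance     | 1          
HR          | 1          
Marketing   | 2          
Sales       | 0          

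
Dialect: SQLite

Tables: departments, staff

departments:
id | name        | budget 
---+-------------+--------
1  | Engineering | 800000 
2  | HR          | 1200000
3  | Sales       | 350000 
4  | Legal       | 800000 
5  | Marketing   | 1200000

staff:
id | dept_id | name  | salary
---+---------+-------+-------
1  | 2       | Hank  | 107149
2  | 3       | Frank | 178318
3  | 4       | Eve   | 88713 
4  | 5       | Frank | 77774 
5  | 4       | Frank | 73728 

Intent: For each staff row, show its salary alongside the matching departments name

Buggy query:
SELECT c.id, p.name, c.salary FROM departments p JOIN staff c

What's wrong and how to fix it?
Bug: JOIN with no ON clause produces a cartesian product; every staff row pairs with every departments row

Fix: Specify the join condition linking the foreign key to the parent id

Corrected query:
SELECT c.id, p.name, c.salary FROM departments p JOIN staff c ON c.dept_id = p.id

Result:
id | name      | salary
---+-----------+-------
1  | HR        | 107149
2  | Sales     | 178318
3  | Legal     | 88713 
4  | Marketing | 77774 
5  | Legal     | 73728 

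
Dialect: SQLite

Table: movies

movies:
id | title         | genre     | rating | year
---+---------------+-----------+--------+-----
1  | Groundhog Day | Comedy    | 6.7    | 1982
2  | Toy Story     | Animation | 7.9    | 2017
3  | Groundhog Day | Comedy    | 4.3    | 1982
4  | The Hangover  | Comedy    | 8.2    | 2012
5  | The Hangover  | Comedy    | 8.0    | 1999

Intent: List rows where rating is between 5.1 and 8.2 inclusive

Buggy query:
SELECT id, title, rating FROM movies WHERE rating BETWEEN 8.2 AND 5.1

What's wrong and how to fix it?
Bug: BETWEEN expects the lower bound first; with 8.2 AND 5.1 the range is empty

Fix: Swap the bounds so the smaller value comes first

Corrected query:
SELECT id, title, rating FROM movies WHERE rating BETWEEN 5.1 AND 8.2

Result:
id | title         | rating
---+---------------+-------
1  | Groundhog Day | 6.7   
2  | Toy Story     | 7.9   
4  | The Hangover  | 8.2   
5  | The Hangover  | 8     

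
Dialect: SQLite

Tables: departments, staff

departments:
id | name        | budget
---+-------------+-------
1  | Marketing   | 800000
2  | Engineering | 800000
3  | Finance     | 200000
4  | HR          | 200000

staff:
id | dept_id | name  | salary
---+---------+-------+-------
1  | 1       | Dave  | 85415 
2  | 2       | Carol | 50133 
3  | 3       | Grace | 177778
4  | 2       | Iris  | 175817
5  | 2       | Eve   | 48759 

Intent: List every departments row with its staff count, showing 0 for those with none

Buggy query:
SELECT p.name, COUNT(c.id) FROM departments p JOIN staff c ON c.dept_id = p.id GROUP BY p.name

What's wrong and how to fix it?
Bug: An inner join excludes parents with zero children

Fix: Switch to LEFT JOIN to retain unmatched parent rows

Corrected query:
SELECT p.name, COUNT(c.id) FROM departments p LEFT JOIN staff c ON c.dept_id = p.id GROUP BY p.name

Result:
name        | COUNT(c.id)
------------+------------
Engineering | 3          
Finance     | 1          
HR          | 0          
Marketing   | 1          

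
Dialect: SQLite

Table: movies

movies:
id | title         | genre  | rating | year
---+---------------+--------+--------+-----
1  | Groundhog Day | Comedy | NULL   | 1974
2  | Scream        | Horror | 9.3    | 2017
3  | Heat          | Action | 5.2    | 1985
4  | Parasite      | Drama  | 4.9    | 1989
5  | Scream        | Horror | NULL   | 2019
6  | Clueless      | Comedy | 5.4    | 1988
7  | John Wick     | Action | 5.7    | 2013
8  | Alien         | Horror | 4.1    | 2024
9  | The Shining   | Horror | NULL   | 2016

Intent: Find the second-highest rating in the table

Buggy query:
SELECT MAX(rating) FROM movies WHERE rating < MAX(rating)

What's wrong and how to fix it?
Bug: The inner MAX is an aggregate inside WHERE, which is not allowed

Fix: Put the inner MAX in a scalar subquery

Corrected query:
SELECT MAX(rating) FROM movies WHERE rating < (SELECT MAX(rating) FROM movies)

Result:
MAX(rating)
-----------
5.7        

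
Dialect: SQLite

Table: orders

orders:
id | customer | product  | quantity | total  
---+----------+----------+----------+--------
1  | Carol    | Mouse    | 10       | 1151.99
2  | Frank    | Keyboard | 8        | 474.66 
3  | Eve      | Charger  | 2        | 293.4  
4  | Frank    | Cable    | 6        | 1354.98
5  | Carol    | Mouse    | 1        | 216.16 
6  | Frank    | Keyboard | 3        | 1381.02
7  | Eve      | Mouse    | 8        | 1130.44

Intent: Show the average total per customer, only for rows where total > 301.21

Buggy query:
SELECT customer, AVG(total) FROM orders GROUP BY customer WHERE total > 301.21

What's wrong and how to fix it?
Bug: WHERE cannot follow GROUP BY

Fix: Move the WHERE clause before GROUP BY

Corrected query:
SELECT customer, AVG(total) FROM orders WHERE total > 301.21 GROUP BY customer

Result:
customer | AVG(total)
---------+-----------
Carol    | 1151.99   
Eve      | 1130.44   
Frank    | 1070.22   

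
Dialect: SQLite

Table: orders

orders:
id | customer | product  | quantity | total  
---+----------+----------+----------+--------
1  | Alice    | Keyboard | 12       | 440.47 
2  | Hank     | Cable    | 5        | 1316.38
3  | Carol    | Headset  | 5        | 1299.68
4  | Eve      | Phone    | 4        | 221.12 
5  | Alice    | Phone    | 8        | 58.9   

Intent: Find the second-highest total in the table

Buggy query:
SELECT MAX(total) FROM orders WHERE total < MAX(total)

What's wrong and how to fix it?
Bug: The inner MAX is an aggregate inside WHERE, which is not allowed

Fix: Put the inner MAX in a scalar subquery

Corrected query:
SELECT MAX(total) FROM orders WHERE total < (SELECT MAX(total) FROM orders)

Result:
MAX(total)
----------
1299.68   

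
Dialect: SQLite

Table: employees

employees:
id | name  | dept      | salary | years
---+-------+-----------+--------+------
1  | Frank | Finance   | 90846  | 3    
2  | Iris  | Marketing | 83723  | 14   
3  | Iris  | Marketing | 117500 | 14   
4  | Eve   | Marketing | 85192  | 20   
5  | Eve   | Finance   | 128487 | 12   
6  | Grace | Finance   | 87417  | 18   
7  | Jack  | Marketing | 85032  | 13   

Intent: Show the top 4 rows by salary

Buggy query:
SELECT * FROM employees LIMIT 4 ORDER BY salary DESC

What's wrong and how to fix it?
Bug: ORDER BY cannot follow LIMIT; LIMIT is the final clause

Fix: Swap the clauses: ORDER BY first, then LIMIT

Corrected query:
SELECT * FROM employees ORDER BY salary DESC LIMIT 4

Result:
id | name  | dept      | salary | years
---+-------+-----------+--------+------
5  | Eve   | Finance   | 128487 | 12   
3  | Iris  | Marketing | 117500 | 14   
1  | Frank | Finance   | 90846  | 3    
6  | Grace | Finance   | 87417  | 18   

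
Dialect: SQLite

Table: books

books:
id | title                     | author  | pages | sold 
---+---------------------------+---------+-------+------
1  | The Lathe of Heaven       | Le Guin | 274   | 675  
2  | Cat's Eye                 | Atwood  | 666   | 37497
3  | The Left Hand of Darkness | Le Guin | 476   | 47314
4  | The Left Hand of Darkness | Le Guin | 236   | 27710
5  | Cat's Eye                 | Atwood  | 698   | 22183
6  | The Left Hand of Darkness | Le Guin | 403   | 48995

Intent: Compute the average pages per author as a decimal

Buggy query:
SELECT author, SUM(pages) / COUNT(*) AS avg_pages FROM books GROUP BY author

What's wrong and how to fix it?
Bug: SUM(pages) and COUNT(*) are both integers; the division truncates the fractional part

Fix: Cast one side to REAL so the division keeps the fractional part

Corrected query:
SELECT author, SUM(pages) * 1.0 / COUNT(*) AS avg_pages FROM books GROUP BY author

Result:
author  | avg_pages
--------+----------
Atwood  | 682      
Le Guin | 347.25   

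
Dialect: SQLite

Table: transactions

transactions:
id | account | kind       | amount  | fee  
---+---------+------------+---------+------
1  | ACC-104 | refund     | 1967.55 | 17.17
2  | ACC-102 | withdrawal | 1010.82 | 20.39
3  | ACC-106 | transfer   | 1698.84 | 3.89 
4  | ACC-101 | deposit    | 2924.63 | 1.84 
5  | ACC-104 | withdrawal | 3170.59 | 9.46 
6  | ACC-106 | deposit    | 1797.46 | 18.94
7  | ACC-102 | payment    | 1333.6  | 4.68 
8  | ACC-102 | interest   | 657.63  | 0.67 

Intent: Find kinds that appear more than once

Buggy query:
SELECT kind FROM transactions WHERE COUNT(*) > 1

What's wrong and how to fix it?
Bug: WHERE can't reference COUNT(*); aggregates are computed after WHERE

Fix: GROUP BY kind, then filter groups with HAVING COUNT(*) > 1

Corrected query:
SELECT kind FROM transactions GROUP BY kind HAVING COUNT(*) > 1

Result:
kind      
----------
deposit   
withdrawal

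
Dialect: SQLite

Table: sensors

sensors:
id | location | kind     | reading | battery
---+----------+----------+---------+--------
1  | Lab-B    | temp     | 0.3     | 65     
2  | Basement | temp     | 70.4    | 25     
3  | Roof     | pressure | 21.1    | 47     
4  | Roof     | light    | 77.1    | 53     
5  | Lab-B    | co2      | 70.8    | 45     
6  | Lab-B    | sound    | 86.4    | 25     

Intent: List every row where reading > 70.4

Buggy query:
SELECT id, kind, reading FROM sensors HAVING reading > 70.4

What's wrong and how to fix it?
Bug: This is a non-aggregate query (no GROUP BY, no aggregates), so in SQLite the HAVING clause is invalid here; a row-level condition belongs in WHERE

Fix: Replace HAVING with WHERE since the condition applies to individual rows

Corrected query:
SELECT id, kind, reading FROM sensors WHERE reading > 70.4

Result:
id | kind  | reading
---+-------+--------
4  | light | 77.1   
5  | co2   | 70.8   
6  | sound | 86.4   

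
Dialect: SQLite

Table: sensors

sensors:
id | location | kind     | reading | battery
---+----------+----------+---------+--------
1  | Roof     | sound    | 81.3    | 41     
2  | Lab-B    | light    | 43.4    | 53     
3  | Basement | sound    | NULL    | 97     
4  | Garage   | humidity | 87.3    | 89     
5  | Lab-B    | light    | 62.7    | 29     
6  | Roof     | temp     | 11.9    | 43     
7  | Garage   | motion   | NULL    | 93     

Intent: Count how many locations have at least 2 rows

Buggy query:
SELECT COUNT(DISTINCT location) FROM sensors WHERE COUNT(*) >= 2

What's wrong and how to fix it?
Bug: COUNT(*) cannot appear in WHERE; the per-group count doesn't exist yet

Fix: Use a subquery that GROUPs and filters with HAVING, then count its rows

Corrected query:
SELECT COUNT(*) FROM (SELECT location FROM sensors GROUP BY location HAVING COUNT(*) >= 2)

Result:
COUNT(*)
--------
3       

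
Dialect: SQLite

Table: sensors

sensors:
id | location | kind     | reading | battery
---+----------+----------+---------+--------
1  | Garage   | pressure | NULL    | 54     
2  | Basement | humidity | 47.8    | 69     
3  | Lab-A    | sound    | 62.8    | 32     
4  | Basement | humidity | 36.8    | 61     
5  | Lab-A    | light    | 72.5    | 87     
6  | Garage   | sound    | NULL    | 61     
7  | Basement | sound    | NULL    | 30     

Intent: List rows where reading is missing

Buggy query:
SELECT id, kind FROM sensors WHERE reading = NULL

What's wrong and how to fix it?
Bug: Comparing to NULL with '=' never matches; NULL = NULL is unknown, not true

Fix: Use IS NULL to test for NULL

Corrected query:
SELECT id, kind FROM sensors WHERE reading IS NULL

Result:
id | kind    
---+---------
1  | pressure
6  | sound   
7  | sound   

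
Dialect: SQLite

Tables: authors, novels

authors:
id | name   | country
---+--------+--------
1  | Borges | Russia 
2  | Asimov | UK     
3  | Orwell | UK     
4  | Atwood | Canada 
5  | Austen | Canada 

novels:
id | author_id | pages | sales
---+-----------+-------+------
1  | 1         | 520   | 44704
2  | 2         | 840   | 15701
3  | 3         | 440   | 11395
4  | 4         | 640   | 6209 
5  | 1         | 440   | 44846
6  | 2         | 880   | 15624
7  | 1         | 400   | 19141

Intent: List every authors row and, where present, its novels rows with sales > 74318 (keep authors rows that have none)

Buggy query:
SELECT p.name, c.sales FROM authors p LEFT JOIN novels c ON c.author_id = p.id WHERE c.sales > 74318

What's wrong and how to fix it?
Bug: A WHERE condition on the right-hand table after LEFT JOIN drops unmatched parents

Fix: Put 'c.sales > 74318' in the JOIN's ON clause instead of WHERE

Corrected query:
SELECT p.name, c.sales FROM authors p LEFT JOIN novels c ON c.author_id = p.id AND c.sales > 74318

Result:
name   | sales
-------+------
Borges | NULL 
Asimov | NULL 
Orwell | NULL 
Atwood | NULL 
Austen | NULL 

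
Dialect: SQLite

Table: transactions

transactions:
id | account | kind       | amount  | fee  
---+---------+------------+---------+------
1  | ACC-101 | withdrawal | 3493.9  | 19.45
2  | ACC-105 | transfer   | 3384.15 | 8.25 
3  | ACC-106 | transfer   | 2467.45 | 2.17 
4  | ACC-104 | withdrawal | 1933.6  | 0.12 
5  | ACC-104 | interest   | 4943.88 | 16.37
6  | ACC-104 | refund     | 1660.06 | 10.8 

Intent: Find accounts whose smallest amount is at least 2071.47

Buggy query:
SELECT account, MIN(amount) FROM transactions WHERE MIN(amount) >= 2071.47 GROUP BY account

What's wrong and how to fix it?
Bug: MIN() in WHERE is a misuse of aggregate

Fix: Replace WHERE with HAVING after the GROUP BY

Corrected query:
SELECT account, MIN(amount) FROM transactions GROUP BY account HAVING MIN(amount) >= 2071.47

Result:
account | MIN(amount)
--------+------------
ACC-101 | 3493.9     
ACC-105 | 3384.15    
ACC-106 | 2467.45    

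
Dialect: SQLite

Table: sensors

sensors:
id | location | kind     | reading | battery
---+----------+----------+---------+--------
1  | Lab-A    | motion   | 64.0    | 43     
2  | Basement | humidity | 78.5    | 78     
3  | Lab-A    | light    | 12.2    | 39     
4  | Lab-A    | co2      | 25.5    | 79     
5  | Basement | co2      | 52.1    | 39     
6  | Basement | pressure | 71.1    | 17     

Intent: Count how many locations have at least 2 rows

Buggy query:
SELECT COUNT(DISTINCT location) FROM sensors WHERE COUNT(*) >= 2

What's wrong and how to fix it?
Bug: WHERE filters individual rows, not groups, so a group-level COUNT is invalid there

Fix: Group first with HAVING COUNT(*) >= 2, then COUNT the resulting groups

Corrected query:
SELECT COUNT(*) FROM (SELECT location FROM sensors GROUP BY location HAVING COUNT(*) >= 2)

Result:
COUNT(*)
--------
2       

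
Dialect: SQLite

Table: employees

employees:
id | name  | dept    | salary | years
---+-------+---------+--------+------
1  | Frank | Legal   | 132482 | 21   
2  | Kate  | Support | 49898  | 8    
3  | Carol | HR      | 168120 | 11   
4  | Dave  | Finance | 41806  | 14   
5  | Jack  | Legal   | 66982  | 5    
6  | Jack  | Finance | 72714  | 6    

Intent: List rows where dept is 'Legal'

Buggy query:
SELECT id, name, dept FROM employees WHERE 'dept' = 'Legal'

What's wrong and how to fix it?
Bug: 'dept' in single quotes is a string literal, not the column; the comparison is literal-vs-literal and never true

Fix: Reference the column as dept without single quotes

Corrected query:
SELECT id, name, dept FROM employees WHERE dept = 'Legal'

Result:
id | name  | dept 
---+-------+------
1  | Frank | Legal
5  | Jack  | Legal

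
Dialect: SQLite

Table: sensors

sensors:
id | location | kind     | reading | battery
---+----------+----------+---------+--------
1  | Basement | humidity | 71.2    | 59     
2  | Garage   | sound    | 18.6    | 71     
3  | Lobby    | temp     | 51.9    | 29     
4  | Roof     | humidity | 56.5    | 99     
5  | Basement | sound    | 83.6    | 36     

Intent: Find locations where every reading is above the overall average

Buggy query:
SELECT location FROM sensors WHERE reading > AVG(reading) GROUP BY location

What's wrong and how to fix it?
Bug: AVG() is an aggregate; it can't sit directly in WHERE

Fix: Use a subquery for AVG and a HAVING MIN(...) filter so the condition holds for every row in the group

Corrected query:
SELECT location FROM sensors GROUP BY location HAVING MIN(reading) > (SELECT AVG(reading) FROM sensors)

Result:
location
--------
Basement
Roof    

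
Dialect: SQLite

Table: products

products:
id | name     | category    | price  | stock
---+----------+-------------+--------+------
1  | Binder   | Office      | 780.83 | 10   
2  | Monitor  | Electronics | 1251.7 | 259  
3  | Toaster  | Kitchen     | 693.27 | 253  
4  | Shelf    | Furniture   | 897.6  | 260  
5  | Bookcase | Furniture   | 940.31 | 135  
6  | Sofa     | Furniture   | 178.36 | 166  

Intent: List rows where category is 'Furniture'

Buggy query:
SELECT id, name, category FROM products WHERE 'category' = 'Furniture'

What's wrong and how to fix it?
Bug: 'category' in single quotes is a string literal, not the column; the comparison is literal-vs-literal and never true

Fix: Remove the quotes around the column name (or use double quotes for an identifier)

Corrected query:
SELECT id, name, category FROM products WHERE category = 'Furniture'

Result:
id | name     | category 
---+----------+----------
4  | Shelf    | Furniture
5  | Bookcase | Furniture
6  | Sofa     | Furniture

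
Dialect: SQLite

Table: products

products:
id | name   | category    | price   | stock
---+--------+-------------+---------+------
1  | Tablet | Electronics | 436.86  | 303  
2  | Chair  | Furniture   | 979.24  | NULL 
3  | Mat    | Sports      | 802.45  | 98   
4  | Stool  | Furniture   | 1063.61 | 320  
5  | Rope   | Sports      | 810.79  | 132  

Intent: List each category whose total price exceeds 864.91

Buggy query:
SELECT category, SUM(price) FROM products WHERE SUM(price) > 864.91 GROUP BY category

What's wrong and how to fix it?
Bug: Aggregate functions cannot appear in a WHERE clause

Fix: Use HAVING (which filters groups after aggregation) instead of WHERE

Corrected query:
SELECT category, SUM(price) FROM products GROUP BY category HAVING SUM(price) > 864.91

Result:
category  | SUM(price)
----------+-----------
Furniture | 2042.85   
Sports    | 1613.24   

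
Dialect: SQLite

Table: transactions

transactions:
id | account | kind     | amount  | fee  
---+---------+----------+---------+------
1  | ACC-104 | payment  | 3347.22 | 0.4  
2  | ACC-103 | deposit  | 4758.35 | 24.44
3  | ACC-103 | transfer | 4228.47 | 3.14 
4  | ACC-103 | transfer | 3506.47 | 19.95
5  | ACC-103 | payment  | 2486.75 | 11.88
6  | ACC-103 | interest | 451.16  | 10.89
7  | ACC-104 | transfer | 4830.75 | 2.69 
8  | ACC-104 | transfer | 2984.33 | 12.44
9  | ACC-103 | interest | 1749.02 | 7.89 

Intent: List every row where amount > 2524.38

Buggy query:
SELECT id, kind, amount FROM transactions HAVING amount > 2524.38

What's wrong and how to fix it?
Bug: This is a non-aggregate query (no GROUP BY, no aggregates), so in SQLite the HAVING clause is invalid here; a row-level condition belongs in WHERE

Fix: Use WHERE for row-level filtering

Corrected query:
SELECT id, kind, amount FROM transactions WHERE amount > 2524.38

Result:
id | kind     | amount 
---+----------+--------
1  | payment  | 3347.22
2  | deposit  | 4758.35
3  | transfer | 4228.47
4  | transfer | 3506.47
7  | transfer | 4830.75
8  | transfer | 2984.33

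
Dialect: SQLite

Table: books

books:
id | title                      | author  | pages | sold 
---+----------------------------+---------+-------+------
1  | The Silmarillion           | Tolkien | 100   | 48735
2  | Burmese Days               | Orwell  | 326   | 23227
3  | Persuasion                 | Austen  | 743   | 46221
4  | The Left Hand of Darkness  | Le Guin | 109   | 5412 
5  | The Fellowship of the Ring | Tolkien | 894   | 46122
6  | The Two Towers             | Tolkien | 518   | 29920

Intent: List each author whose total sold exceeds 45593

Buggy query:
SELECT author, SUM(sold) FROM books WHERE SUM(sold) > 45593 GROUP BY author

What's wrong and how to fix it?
Bug: WHERE runs before GROUP BY, so aggregates aren't available there

Fix: Move the aggregate condition to a HAVING clause

Corrected query:
SELECT author, SUM(sold) FROM books GROUP BY author HAVING SUM(sold) > 45593

Result:
author  | SUM(sold)
--------+----------
Austen  | 46221    
Tolkien | 124777   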